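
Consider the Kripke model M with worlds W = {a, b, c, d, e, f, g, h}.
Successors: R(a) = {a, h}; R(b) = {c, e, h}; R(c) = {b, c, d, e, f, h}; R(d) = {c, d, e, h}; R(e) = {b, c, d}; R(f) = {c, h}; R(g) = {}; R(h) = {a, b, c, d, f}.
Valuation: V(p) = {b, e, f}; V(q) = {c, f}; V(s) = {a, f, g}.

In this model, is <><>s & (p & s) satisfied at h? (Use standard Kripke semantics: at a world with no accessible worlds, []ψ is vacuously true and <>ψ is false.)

At h: <><>s is true, p & s is false, so <><>s & (p & s) is false.
  At h: <><>s requires <>s at some successor in {a, b, c, d, f}.
    <>s holds at a, so <><>s is true at h.
      At a: <>s requires s at some successor in {a, h}.
        s holds at a, so <>s is true at a.

No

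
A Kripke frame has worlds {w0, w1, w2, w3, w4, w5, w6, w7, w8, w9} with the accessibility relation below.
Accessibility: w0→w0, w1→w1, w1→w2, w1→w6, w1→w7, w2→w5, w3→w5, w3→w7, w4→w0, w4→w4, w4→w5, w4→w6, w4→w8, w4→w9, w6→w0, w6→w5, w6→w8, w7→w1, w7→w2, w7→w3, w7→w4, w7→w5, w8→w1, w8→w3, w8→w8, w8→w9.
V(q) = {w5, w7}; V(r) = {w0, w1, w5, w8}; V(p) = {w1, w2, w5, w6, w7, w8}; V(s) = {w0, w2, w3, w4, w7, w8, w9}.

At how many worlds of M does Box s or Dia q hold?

9

Let φ = Box s or Dia q. Evaluate φ at each world:
  w0 (successors {w0}): φ is true.
  w1 (successors {w1, w2, w6, w7}): φ is true.
  w2 (successors {w5}): φ is true.
  w3 (successors {w5, w7}): φ is true.
  w4 (successors {w0, w4, w5, w6, w8, w9}): φ is true.
  w5 (successors ∅): φ is true.
  w6 (successors {w0, w5, w8}): φ is true.
  w7 (successors {w1, w2, w3, w4, w5}): φ is true.
  w8 (successors {w1, w3, w8, w9}): φ is false.
  w9 (successors ∅): φ is true.
For instance, at w7:
  At w7: Box s is false, Dia q is true, so Box s or Dia q is true.
    At w7: Box s requires s at every successor {w1, w2, w3, w4, w5}.
      s fails at w1, so Box s is false at w7.
    At w7: Dia q requires q at some successor in {w1, w2, w3, w4, w5}.
      q holds at w5, so Dia q is true at w7.
Satisfying worlds: {w0, w1, w2, w3, w4, w5, w6, w7, w9}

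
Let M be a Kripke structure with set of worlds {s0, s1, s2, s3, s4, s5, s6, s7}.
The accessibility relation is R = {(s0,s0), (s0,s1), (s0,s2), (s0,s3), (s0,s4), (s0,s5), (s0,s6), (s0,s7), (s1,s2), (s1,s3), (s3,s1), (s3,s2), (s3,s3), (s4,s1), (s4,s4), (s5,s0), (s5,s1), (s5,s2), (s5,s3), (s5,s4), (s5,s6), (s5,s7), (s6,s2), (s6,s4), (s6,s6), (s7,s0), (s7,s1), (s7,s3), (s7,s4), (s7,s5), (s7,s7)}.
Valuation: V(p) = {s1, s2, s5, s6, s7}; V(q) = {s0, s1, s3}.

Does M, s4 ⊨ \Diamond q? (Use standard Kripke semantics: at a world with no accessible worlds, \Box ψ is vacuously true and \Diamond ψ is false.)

Yes

Recall that \Diamond ψ holds at a world iff ψ holds at some accessible world.
At s4: \Diamond q requires q at some successor in {s1, s4}.
  q holds at s1, so \Diamond q is true at s4.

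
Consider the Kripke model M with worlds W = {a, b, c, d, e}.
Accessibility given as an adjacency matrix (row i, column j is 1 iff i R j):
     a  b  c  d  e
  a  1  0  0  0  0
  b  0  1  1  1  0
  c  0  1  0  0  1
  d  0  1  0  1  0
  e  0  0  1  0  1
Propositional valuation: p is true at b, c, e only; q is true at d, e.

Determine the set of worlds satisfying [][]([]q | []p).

none

Recall that []ψ holds at a world iff ψ holds at every accessible world, and <>ψ holds iff ψ holds at some accessible world.
Let φ = [][]([]q | []p). Evaluate φ at each world:
  a (successors {a}): φ is false.
  b (successors {b, c, d}): φ is false.
  c (successors {b, e}): φ is false.
  d (successors {b, d}): φ is false.
  e (successors {c, e}): φ is false.
For instance, at d:
  At d: [][]([]q | []p) requires []([]q | []p) at every successor {b, d}.
    []([]q | []p) fails at b, so [][]([]q | []p) is false at d.
      At b: []([]q | []p) requires []q | []p at every successor {b, c, d}.
        []q | []p fails at b, so []([]q | []p) is false at b.
Satisfying worlds: none.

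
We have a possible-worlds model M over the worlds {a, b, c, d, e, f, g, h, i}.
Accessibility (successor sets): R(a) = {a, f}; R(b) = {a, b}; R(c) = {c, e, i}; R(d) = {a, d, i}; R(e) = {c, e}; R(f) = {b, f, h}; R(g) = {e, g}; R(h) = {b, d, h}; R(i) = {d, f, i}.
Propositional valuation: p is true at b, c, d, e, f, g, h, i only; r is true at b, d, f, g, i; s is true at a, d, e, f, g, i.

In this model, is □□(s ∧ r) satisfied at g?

No

At g: □□(s ∧ r) requires □(s ∧ r) at every successor {e, g}.
  □(s ∧ r) fails at e, so □□(s ∧ r) is false at g.
    At e: □(s ∧ r) requires s ∧ r at every successor {c, e}.
      s ∧ r fails at c, so □(s ∧ r) is false at e.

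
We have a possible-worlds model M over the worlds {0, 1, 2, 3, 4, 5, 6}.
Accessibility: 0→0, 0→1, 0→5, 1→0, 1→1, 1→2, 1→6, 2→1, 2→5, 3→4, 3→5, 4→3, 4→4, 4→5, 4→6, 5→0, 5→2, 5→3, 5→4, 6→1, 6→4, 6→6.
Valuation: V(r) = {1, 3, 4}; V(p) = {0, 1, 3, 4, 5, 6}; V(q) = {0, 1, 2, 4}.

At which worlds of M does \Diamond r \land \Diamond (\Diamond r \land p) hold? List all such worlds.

0, 1, 2, 3, 4, 5, 6

Let φ = \Diamond r \land \Diamond (\Diamond r \land p). Evaluate φ at each world:
  0 (successors {0, 1, 5}): φ is true.
  1 (successors {0, 1, 2, 6}): φ is true.
  2 (successors {1, 5}): φ is true.
  3 (successors {4, 5}): φ is true.
  4 (successors {3, 4, 5, 6}): φ is true.
  5 (successors {0, 2, 3, 4}): φ is true.
  6 (successors {1, 4, 6}): φ is true.
For instance, at 4:
  At 4: \Diamond r is true, \Diamond (\Diamond r \land p) is true, so \Diamond r \land \Diamond (\Diamond r \land p) is true.
    At 4: \Diamond r requires r at some successor in {3, 4, 5, 6}.
      r holds at 3, so \Diamond r is true at 4.
    At 4: \Diamond (\Diamond r \land p) requires \Diamond r \land p at some successor in {3, 4, 5, 6}.
      \Diamond r \land p holds at 3, so \Diamond (\Diamond r \land p) is true at 4.
Satisfying worlds: {0, 1, 2, 3, 4, 5, 6}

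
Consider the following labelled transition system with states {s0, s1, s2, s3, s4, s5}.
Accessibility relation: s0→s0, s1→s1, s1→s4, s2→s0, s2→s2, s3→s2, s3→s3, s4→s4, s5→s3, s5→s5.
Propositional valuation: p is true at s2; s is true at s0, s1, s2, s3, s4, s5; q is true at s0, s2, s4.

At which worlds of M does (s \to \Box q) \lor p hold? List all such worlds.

s0, s2, s4

Let φ = (s \to \Box q) \lor p. Evaluate φ at each world:
  s0 (successors {s0}): φ is true.
  s1 (successors {s1, s4}): φ is false.
  s2 (successors {s0, s2}): φ is true.
  s3 (successors {s2, s3}): φ is false.
  s4 (successors {s4}): φ is true.
  s5 (successors {s3, s5}): φ is false.
For instance, at s3:
  At s3: s \to \Box q is false, p is false, so (s \to \Box q) \lor p is false.
    At s3: s is true, \Box q is false, so s \to \Box q is false.
      At s3: \Box q requires q at every successor {s2, s3}.
        q fails at s3, so \Box q is false at s3.
Satisfying worlds: {s0, s2, s4}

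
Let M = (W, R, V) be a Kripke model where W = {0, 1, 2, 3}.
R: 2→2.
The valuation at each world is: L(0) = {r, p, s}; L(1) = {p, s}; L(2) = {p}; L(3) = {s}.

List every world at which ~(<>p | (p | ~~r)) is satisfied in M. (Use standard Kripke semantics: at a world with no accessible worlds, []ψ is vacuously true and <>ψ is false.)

Let φ = ~(<>p | (p | ~~r)). Evaluate φ at each world:
  0 (successors ∅): φ is false.
  1 (successors ∅): φ is false.
  2 (successors {2}): φ is false.
  3 (successors ∅): φ is true.
For instance, at 2:
  At 2: <>p | (p | ~~r) is true, so ~(<>p | (p | ~~r)) is false.
    At 2: <>p is true, p | ~~r is true, so <>p | (p | ~~r) is true.
      At 2: <>p requires p at some successor in {2}.
        p holds at 2, so <>p is true at 2.
Satisfying worlds: {3}

3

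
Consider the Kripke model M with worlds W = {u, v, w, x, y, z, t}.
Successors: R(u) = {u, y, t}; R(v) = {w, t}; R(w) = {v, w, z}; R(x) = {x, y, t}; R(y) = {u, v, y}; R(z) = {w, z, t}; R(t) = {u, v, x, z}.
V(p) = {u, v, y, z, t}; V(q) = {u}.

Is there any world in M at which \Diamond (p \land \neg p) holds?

No

Recall that \Diamond ψ holds at a world iff ψ holds at some accessible world.
Let φ = \Diamond (p \land \neg p). Evaluate φ at each world:
  u (successors {u, y, t}): φ is false.
  v (successors {w, t}): φ is false.
  w (successors {v, w, z}): φ is false.
  x (successors {x, y, t}): φ is false.
  y (successors {u, v, y}): φ is false.
  z (successors {w, z, t}): φ is false.
  t (successors {u, v, x, z}): φ is false.
For instance, at w:
  At w: \Diamond (p \land \neg p) requires p \land \neg p at some successor in {v, w, z}.
    At v: p \land \neg p is false.
    At w: p \land \neg p is false.
    At z: p \land \neg p is false.
  So \Diamond (p \land \neg p) is false at w.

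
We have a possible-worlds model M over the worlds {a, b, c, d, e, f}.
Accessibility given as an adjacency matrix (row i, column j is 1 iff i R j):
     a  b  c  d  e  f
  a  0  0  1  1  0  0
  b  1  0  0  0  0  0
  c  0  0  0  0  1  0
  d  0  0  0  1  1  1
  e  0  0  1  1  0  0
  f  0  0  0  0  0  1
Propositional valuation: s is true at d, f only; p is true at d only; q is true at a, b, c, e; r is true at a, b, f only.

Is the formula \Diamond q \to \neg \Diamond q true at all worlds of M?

No

Let φ = \Diamond q \to \neg \Diamond q. Evaluate φ at each world:
  a (successors {c, d}): φ is false.
  b (successors {a}): φ is false.
  c (successors {e}): φ is false.
  d (successors {d, e, f}): φ is false.
  e (successors {c, d}): φ is false.
  f (successors {f}): φ is true.
Detail at a (counterexample):
  At a: \Diamond q is true, \neg \Diamond q is false, so \Diamond q \to \neg \Diamond q is false.
    At a: \Diamond q requires q at some successor in {c, d}.
      q holds at c, so \Diamond q is true at a.
    At a: \Diamond q is true, so \neg \Diamond q is false.
      At a: \Diamond q requires q at some successor in {c, d}.
        q holds at c, so \Diamond q is true at a.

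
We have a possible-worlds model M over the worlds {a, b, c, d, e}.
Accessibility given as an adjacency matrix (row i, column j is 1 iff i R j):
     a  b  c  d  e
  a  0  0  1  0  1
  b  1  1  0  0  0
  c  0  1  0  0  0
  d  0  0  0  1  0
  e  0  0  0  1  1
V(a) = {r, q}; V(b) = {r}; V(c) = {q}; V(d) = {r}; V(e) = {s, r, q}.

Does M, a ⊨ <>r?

Yes

At a: <>r requires r at some successor in {c, e}.
  r holds at e, so <>r is true at a.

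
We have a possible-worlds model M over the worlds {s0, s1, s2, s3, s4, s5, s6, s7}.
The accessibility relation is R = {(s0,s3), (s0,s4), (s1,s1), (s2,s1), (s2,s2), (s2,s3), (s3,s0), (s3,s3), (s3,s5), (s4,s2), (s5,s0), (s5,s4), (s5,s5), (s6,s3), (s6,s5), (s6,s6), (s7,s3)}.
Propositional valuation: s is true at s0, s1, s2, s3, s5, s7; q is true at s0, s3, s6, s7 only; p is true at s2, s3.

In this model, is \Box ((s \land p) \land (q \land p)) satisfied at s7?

At s7: \Box ((s \land p) \land (q \land p)) requires (s \land p) \land (q \land p) at every successor {s3}.
  At s3: (s \land p) \land (q \land p) is true.
So \Box ((s \land p) \land (q \land p)) is true at s7.

Yes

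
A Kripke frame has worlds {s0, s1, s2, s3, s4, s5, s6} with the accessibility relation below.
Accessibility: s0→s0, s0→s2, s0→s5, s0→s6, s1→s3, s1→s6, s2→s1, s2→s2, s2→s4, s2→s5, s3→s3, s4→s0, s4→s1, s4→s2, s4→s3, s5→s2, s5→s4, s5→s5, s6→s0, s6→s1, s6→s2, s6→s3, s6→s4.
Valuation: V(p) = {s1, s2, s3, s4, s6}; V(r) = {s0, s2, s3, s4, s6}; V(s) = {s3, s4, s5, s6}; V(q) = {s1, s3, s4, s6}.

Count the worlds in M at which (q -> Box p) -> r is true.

5

Recall that Box ψ holds at a world iff ψ holds at every accessible world, and Dia ψ holds iff ψ holds at some accessible world.
Let φ = (q -> Box p) -> r. Evaluate φ at each world:
  s0 (successors {s0, s2, s5, s6}): φ is true.
  s1 (successors {s3, s6}): φ is false.
  s2 (successors {s1, s2, s4, s5}): φ is true.
  s3 (successors {s3}): φ is true.
  s4 (successors {s0, s1, s2, s3}): φ is true.
  s5 (successors {s2, s4, s5}): φ is false.
  s6 (successors {s0, s1, s2, s3, s4}): φ is true.
For instance, at s2:
  At s2: q -> Box p is true, r is true, so (q -> Box p) -> r is true.
    At s2: q is false, Box p is false, so q -> Box p is true.
      At s2: Box p requires p at every successor {s1, s2, s4, s5}.
        p fails at s5, so Box p is false at s2.
Satisfying worlds: {s0, s2, s3, s4, s6}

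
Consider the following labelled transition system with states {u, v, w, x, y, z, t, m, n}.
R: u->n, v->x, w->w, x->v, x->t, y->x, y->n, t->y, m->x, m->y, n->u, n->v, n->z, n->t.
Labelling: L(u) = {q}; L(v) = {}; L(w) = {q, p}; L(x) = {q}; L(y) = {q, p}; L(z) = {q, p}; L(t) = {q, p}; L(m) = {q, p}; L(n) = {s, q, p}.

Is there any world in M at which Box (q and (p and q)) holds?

Yes

Recall that Box ψ holds at a world iff ψ holds at every accessible world, and Dia ψ holds iff ψ holds at some accessible world.
Let φ = Box (q and (p and q)). Evaluate φ at each world:
  u (successors {n}): φ is true.
  v (successors {x}): φ is false.
  w (successors {w}): φ is true.
  x (successors {v, t}): φ is false.
  y (successors {x, n}): φ is false.
  z (successors ∅): φ is true.
  t (successors {y}): φ is true.
  m (successors {x, y}): φ is false.
  n (successors {u, v, z, t}): φ is false.
Detail at u (witness):
  At u: Box (q and (p and q)) requires q and (p and q) at every successor {n}.
    At n: q and (p and q) is true.
  So Box (q and (p and q)) is true at u.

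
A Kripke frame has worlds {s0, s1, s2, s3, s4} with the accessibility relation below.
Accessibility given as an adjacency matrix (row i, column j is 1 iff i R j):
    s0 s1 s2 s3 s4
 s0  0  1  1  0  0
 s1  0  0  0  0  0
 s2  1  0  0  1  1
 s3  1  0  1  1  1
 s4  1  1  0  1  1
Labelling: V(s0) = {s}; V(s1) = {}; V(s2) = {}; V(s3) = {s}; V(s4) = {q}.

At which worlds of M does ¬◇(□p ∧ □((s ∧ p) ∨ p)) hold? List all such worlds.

Recall that □ψ holds at a world iff ψ holds at every accessible world, and ◇ψ holds iff ψ holds at some accessible world.
Let φ = ¬◇(□p ∧ □((s ∧ p) ∨ p)). Evaluate φ at each world:
  s0 (successors {s1, s2}): φ is false.
  s1 (successors ∅): φ is true.
  s2 (successors {s0, s3, s4}): φ is true.
  s3 (successors {s0, s2, s3, s4}): φ is true.
  s4 (successors {s0, s1, s3, s4}): φ is false.
For instance, at s0:
  At s0: ◇(□p ∧ □((s ∧ p) ∨ p)) is true, so ¬◇(□p ∧ □((s ∧ p) ∨ p)) is false.
    At s0: ◇(□p ∧ □((s ∧ p) ∨ p)) requires □p ∧ □((s ∧ p) ∨ p) at some successor in {s1, s2}.
      □p ∧ □((s ∧ p) ∨ p) holds at s1, so ◇(□p ∧ □((s ∧ p) ∨ p)) is true at s0.
Satisfying worlds: {s1, s2, s3}

s1, s2, s3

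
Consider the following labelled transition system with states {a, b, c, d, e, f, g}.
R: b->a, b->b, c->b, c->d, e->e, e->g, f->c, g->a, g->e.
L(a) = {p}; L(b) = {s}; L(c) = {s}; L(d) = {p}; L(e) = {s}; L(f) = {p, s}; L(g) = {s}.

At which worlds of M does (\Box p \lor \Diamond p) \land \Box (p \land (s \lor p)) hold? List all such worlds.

a, d

Let φ = (\Box p \lor \Diamond p) \land \Box (p \land (s \lor p)). Evaluate φ at each world:
  a (successors ∅): φ is true.
  b (successors {a, b}): φ is false.
  c (successors {b, d}): φ is false.
  d (successors ∅): φ is true.
  e (successors {e, g}): φ is false.
  f (successors {c}): φ is false.
  g (successors {a, e}): φ is false.
For instance, at f:
  At f: \Box p \lor \Diamond p is false, \Box (p \land (s \lor p)) is false, so (\Box p \lor \Diamond p) \land \Box (p \land (s \lor p)) is false.
    At f: \Box p is false, \Diamond p is false, so \Box p \lor \Diamond p is false.
      At f: \Box p requires p at every successor {c}.
        p fails at c, so \Box p is false at f.
      At f: \Diamond p requires p at some successor in {c}.
        At c: p is false.
      So \Diamond p is false at f.
    At f: \Box (p \land (s \lor p)) requires p \land (s \lor p) at every successor {c}.
      p \land (s \lor p) fails at c, so \Box (p \land (s \lor p)) is false at f.
Satisfying worlds: {a, d}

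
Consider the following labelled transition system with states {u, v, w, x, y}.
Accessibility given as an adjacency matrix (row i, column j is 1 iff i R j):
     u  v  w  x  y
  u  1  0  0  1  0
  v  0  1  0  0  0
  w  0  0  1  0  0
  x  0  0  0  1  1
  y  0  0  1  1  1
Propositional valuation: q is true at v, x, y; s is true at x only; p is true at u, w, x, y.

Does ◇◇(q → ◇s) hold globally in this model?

No

Recall that ◇ψ holds at a world iff ψ holds at some accessible world.
Let φ = ◇◇(q → ◇s). Evaluate φ at each world:
  u (successors {u, x}): φ is true.
  v (successors {v}): φ is false.
  w (successors {w}): φ is true.
  x (successors {x, y}): φ is true.
  y (successors {w, x, y}): φ is true.
Detail at v (counterexample):
  At v: ◇◇(q → ◇s) requires ◇(q → ◇s) at some successor in {v}.
    At v: ◇(q → ◇s) is false.
  So ◇◇(q → ◇s) is false at v.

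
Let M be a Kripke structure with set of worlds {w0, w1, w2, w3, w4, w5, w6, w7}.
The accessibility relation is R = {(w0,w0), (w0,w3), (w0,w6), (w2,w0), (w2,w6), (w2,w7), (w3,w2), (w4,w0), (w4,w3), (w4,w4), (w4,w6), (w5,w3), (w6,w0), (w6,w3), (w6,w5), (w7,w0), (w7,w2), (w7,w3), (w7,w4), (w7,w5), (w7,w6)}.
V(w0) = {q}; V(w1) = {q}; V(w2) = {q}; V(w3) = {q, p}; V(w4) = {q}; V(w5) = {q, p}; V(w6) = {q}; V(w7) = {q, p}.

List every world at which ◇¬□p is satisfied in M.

Let φ = ◇¬□p. Evaluate φ at each world:
  w0 (successors {w0, w3, w6}): φ is true.
  w1 (successors ∅): φ is false.
  w2 (successors {w0, w6, w7}): φ is true.
  w3 (successors {w2}): φ is true.
  w4 (successors {w0, w3, w4, w6}): φ is true.
  w5 (successors {w3}): φ is true.
  w6 (successors {w0, w3, w5}): φ is true.
  w7 (successors {w0, w2, w3, w4, w5, w6}): φ is true.
For instance, at w7:
  At w7: ◇¬□p requires ¬□p at some successor in {w0, w2, w3, w4, w5, w6}.
    ¬□p holds at w0, so ◇¬□p is true at w7.
      At w0: □p is false, so ¬□p is true.
Satisfying worlds: {w0, w2, w3, w4, w5, w6, w7}

w0, w2, w3, w4, w5, w6, w7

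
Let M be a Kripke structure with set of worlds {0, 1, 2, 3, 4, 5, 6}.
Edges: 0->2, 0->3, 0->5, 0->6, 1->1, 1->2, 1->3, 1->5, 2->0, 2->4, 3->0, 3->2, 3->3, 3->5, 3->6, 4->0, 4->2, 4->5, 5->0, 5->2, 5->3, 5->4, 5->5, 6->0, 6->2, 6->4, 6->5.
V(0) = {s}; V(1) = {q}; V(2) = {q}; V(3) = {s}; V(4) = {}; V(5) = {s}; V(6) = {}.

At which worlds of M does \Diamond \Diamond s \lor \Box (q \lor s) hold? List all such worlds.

0, 1, 2, 3, 4, 5, 6

Let φ = \Diamond \Diamond s \lor \Box (q \lor s). Evaluate φ at each world:
  0 (successors {2, 3, 5, 6}): φ is true.
  1 (successors {1, 2, 3, 5}): φ is true.
  2 (successors {0, 4}): φ is true.
  3 (successors {0, 2, 3, 5, 6}): φ is true.
  4 (successors {0, 2, 5}): φ is true.
  5 (successors {0, 2, 3, 4, 5}): φ is true.
  6 (successors {0, 2, 4, 5}): φ is true.
For instance, at 6:
  At 6: \Diamond \Diamond s is true, \Box (q \lor s) is false, so \Diamond \Diamond s \lor \Box (q \lor s) is true.
    At 6: \Diamond \Diamond s requires \Diamond s at some successor in {0, 2, 4, 5}.
      \Diamond s holds at 0, so \Diamond \Diamond s is true at 6.
    At 6: \Box (q \lor s) requires q \lor s at every successor {0, 2, 4, 5}.
      q \lor s fails at 4, so \Box (q \lor s) is false at 6.
Satisfying worlds: {0, 1, 2, 3, 4, 5, 6}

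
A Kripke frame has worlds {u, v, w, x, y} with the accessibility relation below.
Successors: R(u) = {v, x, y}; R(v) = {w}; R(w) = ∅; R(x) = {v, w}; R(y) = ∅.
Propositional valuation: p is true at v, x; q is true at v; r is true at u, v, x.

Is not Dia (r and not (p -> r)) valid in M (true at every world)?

Yes

Let φ = not Dia (r and not (p -> r)). Evaluate φ at each world:
  u (successors {v, x, y}): φ is true.
  v (successors {w}): φ is true.
  w (successors ∅): φ is true.
  x (successors {v, w}): φ is true.
  y (successors ∅): φ is true.
For instance, at x:
  At x: Dia (r and not (p -> r)) is false, so not Dia (r and not (p -> r)) is true.
    At x: Dia (r and not (p -> r)) requires r and not (p -> r) at some successor in {v, w}.
      At v: r and not (p -> r) is false.
      At w: r and not (p -> r) is false.
    So Dia (r and not (p -> r)) is false at x.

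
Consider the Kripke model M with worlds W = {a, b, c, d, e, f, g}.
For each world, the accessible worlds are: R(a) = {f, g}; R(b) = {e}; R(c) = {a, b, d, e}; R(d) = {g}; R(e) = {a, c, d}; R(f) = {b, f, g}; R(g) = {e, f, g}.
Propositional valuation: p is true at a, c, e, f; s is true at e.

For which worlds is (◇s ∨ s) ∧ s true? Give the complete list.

e

Let φ = (◇s ∨ s) ∧ s. Evaluate φ at each world:
  a (successors {f, g}): φ is false.
  b (successors {e}): φ is false.
  c (successors {a, b, d, e}): φ is false.
  d (successors {g}): φ is false.
  e (successors {a, c, d}): φ is true.
  f (successors {b, f, g}): φ is false.
  g (successors {e, f, g}): φ is false.
For instance, at b:
  At b: ◇s ∨ s is true, s is false, so (◇s ∨ s) ∧ s is false.
    At b: ◇s is true, s is false, so ◇s ∨ s is true.
      At b: ◇s requires s at some successor in {e}.
        s holds at e, so ◇s is true at b.
Satisfying worlds: {e}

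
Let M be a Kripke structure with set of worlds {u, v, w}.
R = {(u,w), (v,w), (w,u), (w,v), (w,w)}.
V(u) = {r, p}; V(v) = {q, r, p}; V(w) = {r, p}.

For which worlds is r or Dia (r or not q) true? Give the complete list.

u, v, w

Recall that Dia ψ holds at a world iff ψ holds at some accessible world.
Let φ = r or Dia (r or not q). Evaluate φ at each world:
  u (successors {w}): φ is true.
  v (successors {w}): φ is true.
  w (successors {u, v, w}): φ is true.
For instance, at w:
  At w: r is true, Dia (r or not q) is true, so r or Dia (r or not q) is true.
    At w: Dia (r or not q) requires r or not q at some successor in {u, v, w}.
      r or not q holds at u, so Dia (r or not q) is true at w.
Satisfying worlds: {u, v, w}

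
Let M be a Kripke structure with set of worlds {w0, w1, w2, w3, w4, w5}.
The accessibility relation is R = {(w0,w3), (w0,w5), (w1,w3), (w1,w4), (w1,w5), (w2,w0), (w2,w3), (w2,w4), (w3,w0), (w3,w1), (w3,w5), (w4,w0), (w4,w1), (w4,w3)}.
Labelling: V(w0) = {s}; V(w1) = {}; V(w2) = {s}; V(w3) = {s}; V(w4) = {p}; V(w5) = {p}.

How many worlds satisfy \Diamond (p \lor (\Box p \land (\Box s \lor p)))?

Let φ = \Diamond (p \lor (\Box p \land (\Box s \lor p))). Evaluate φ at each world:
  w0 (successors {w3, w5}): φ is true.
  w1 (successors {w3, w4, w5}): φ is true.
  w2 (successors {w0, w3, w4}): φ is true.
  w3 (successors {w0, w1, w5}): φ is true.
  w4 (successors {w0, w1, w3}): φ is false.
  w5 (successors ∅): φ is false.
For instance, at w2:
  At w2: \Diamond (p \lor (\Box p \land (\Box s \lor p))) requires p \lor (\Box p \land (\Box s \lor p)) at some successor in {w0, w3, w4}.
    p \lor (\Box p \land (\Box s \lor p)) holds at w4, so \Diamond (p \lor (\Box p \land (\Box s \lor p))) is true at w2.
      At w4: p is true, \Box p \land (\Box s \lor p) is false, so p \lor (\Box p \land (\Box s \lor p)) is true.
Satisfying worlds: {w0, w1, w2, w3}

4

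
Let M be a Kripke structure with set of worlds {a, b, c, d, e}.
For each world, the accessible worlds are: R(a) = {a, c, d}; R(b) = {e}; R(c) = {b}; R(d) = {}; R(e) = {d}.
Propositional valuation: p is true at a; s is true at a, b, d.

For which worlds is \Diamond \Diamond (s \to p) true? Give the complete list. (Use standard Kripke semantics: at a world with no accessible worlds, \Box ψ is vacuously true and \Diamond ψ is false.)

a, c

Let φ = \Diamond \Diamond (s \to p). Evaluate φ at each world:
  a (successors {a, c, d}): φ is true.
  b (successors {e}): φ is false.
  c (successors {b}): φ is true.
  d (successors ∅): φ is false.
  e (successors {d}): φ is false.
For instance, at a:
  At a: \Diamond \Diamond (s \to p) requires \Diamond (s \to p) at some successor in {a, c, d}.
    \Diamond (s \to p) holds at a, so \Diamond \Diamond (s \to p) is true at a.
      At a: \Diamond (s \to p) requires s \to p at some successor in {a, c, d}.
        s \to p holds at a, so \Diamond (s \to p) is true at a.
Satisfying worlds: {a, c}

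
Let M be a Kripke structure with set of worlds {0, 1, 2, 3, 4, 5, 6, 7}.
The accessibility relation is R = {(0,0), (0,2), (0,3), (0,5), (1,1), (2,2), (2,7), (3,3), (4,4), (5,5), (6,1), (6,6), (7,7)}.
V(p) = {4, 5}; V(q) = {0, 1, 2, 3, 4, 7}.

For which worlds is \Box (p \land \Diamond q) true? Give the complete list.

4

Recall that \Box ψ holds at a world iff ψ holds at every accessible world, and \Diamond ψ holds iff ψ holds at some accessible world.
Let φ = \Box (p \land \Diamond q). Evaluate φ at each world:
  0 (successors {0, 2, 3, 5}): φ is false.
  1 (successors {1}): φ is false.
  2 (successors {2, 7}): φ is false.
  3 (successors {3}): φ is false.
  4 (successors {4}): φ is true.
  5 (successors {5}): φ is false.
  6 (successors {1, 6}): φ is false.
  7 (successors {7}): φ is false.
For instance, at 1:
  At 1: \Box (p \land \Diamond q) requires p \land \Diamond q at every successor {1}.
    p \land \Diamond q fails at 1, so \Box (p \land \Diamond q) is false at 1.
      At 1: p is false, \Diamond q is true, so p \land \Diamond q is false.
Satisfying worlds: {4}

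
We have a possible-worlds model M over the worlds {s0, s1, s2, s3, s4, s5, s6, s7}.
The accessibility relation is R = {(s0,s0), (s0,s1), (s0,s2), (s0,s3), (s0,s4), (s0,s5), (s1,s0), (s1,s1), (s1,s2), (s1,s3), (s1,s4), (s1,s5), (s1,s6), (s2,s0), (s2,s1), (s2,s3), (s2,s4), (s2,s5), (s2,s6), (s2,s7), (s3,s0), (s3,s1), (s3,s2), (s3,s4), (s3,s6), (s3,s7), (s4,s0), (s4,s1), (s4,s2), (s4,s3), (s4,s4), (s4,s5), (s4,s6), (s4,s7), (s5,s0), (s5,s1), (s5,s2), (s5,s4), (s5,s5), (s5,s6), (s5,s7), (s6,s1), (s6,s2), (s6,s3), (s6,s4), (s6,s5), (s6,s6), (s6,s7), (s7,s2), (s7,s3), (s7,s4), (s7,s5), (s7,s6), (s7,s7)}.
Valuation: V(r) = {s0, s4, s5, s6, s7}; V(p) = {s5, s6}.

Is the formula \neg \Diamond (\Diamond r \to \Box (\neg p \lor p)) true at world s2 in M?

At s2: \Diamond (\Diamond r \to \Box (\neg p \lor p)) is true, so \neg \Diamond (\Diamond r \to \Box (\neg p \lor p)) is false.
  At s2: \Diamond (\Diamond r \to \Box (\neg p \lor p)) requires \Diamond r \to \Box (\neg p \lor p) at some successor in {s0, s1, s3, s4, s5, s6, s7}.
    \Diamond r \to \Box (\neg p \lor p) holds at s0, so \Diamond (\Diamond r \to \Box (\neg p \lor p)) is true at s2.
      At s0: \Diamond r is true, \Box (\neg p \lor p) is true, so \Diamond r \to \Box (\neg p \lor p) is true.

No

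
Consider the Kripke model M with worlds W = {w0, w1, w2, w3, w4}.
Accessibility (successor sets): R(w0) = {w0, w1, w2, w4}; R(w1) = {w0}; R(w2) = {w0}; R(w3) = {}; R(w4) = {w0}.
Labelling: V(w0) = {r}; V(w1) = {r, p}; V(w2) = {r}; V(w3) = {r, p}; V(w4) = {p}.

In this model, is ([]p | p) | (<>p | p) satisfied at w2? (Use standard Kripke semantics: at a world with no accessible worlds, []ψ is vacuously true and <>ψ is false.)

At w2: []p | p is false, <>p | p is false, so ([]p | p) | (<>p | p) is false.
  At w2: []p is false, p is false, so []p | p is false.
    At w2: []p requires p at every successor {w0}.
      p fails at w0, so []p is false at w2.
  At w2: <>p is false, p is false, so <>p | p is false.
    At w2: <>p requires p at some successor in {w0}.
      At w0: p is false.
    So <>p is false at w2.

No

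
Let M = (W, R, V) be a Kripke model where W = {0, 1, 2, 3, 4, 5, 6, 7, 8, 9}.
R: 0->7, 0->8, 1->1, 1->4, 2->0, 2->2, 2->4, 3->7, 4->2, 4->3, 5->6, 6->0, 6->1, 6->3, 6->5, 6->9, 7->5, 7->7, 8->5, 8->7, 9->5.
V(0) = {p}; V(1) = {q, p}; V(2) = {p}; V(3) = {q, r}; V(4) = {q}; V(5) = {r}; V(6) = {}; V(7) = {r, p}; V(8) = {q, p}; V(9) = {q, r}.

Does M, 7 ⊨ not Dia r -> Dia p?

Yes

At 7: not Dia r is false, Dia p is true, so not Dia r -> Dia p is true.
  At 7: Dia r is true, so not Dia r is false.
    At 7: Dia r requires r at some successor in {5, 7}.
      r holds at 5, so Dia r is true at 7.
  At 7: Dia p requires p at some successor in {5, 7}.
    p holds at 7, so Dia p is true at 7.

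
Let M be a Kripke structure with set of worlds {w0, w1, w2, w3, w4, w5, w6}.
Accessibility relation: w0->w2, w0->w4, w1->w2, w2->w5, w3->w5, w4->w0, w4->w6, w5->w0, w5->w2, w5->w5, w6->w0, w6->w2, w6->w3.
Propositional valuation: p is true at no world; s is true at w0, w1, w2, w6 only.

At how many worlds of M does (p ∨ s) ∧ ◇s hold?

3

Let φ = (p ∨ s) ∧ ◇s. Evaluate φ at each world:
  w0 (successors {w2, w4}): φ is true.
  w1 (successors {w2}): φ is true.
  w2 (successors {w5}): φ is false.
  w3 (successors {w5}): φ is false.
  w4 (successors {w0, w6}): φ is false.
  w5 (successors {w0, w2, w5}): φ is false.
  w6 (successors {w0, w2, w3}): φ is true.
For instance, at w6:
  At w6: p ∨ s is true, ◇s is true, so (p ∨ s) ∧ ◇s is true.
    At w6: ◇s requires s at some successor in {w0, w2, w3}.
      s holds at w0, so ◇s is true at w6.
Satisfying worlds: {w0, w1, w6}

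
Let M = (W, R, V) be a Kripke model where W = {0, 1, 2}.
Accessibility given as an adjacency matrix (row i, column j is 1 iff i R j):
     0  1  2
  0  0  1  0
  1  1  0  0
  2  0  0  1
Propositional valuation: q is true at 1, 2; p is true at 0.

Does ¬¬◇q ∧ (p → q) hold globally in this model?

Let φ = ¬¬◇q ∧ (p → q). Evaluate φ at each world:
  0 (successors {1}): φ is false.
  1 (successors {0}): φ is false.
  2 (successors {2}): φ is true.
Detail at 0 (counterexample):
  At 0: ¬¬◇q is true, p → q is false, so ¬¬◇q ∧ (p → q) is false.
    At 0: ¬◇q is false, so ¬¬◇q is true.
      At 0: ◇q is true, so ¬◇q is false.

No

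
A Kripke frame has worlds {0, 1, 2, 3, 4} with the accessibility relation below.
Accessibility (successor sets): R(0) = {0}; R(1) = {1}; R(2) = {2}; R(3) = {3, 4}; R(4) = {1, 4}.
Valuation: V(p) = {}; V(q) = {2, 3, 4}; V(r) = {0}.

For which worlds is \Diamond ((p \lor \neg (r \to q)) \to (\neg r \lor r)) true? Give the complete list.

0, 1, 2, 3, 4

Recall that \Diamond ψ holds at a world iff ψ holds at some accessible world.
Let φ = \Diamond ((p \lor \neg (r \to q)) \to (\neg r \lor r)). Evaluate φ at each world:
  0 (successors {0}): φ is true.
  1 (successors {1}): φ is true.
  2 (successors {2}): φ is true.
  3 (successors {3, 4}): φ is true.
  4 (successors {1, 4}): φ is true.
For instance, at 2:
  At 2: \Diamond ((p \lor \neg (r \to q)) \to (\neg r \lor r)) requires (p \lor \neg (r \to q)) \to (\neg r \lor r) at some successor in {2}.
    (p \lor \neg (r \to q)) \to (\neg r \lor r) holds at 2, so \Diamond ((p \lor \neg (r \to q)) \to (\neg r \lor r)) is true at 2.
Satisfying worlds: {0, 1, 2, 3, 4}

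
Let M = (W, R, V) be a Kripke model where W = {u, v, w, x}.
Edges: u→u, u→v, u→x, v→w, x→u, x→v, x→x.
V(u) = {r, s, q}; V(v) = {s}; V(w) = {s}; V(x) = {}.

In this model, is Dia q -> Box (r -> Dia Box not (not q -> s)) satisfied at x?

At x: Dia q is true, Box (r -> Dia Box not (not q -> s)) is false, so Dia q -> Box (r -> Dia Box not (not q -> s)) is false.
  At x: Dia q requires q at some successor in {u, v, x}.
    q holds at u, so Dia q is true at x.
  At x: Box (r -> Dia Box not (not q -> s)) requires r -> Dia Box not (not q -> s) at every successor {u, v, x}.
    r -> Dia Box not (not q -> s) fails at u, so Box (r -> Dia Box not (not q -> s)) is false at x.
      At u: r is true, Dia Box not (not q -> s) is false, so r -> Dia Box not (not q -> s) is false.

No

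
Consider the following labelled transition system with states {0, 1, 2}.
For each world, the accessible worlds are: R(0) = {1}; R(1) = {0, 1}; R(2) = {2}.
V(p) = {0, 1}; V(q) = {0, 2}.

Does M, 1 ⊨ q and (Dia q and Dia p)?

At 1: q is false, Dia q and Dia p is true, so q and (Dia q and Dia p) is false.
  At 1: Dia q is true, Dia p is true, so Dia q and Dia p is true.
    At 1: Dia q requires q at some successor in {0, 1}.
      q holds at 0, so Dia q is true at 1.
    At 1: Dia p requires p at some successor in {0, 1}.
      p holds at 0, so Dia p is true at 1.

No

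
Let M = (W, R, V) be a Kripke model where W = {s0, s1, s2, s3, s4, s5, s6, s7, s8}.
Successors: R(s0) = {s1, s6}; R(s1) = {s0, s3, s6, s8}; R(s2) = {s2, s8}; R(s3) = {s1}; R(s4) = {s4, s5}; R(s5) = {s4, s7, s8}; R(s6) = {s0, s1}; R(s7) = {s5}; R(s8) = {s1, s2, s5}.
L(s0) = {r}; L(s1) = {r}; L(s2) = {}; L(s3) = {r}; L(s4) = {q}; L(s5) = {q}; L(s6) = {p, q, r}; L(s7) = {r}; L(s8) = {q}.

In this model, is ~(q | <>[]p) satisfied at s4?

Recall that []ψ holds at a world iff ψ holds at every accessible world, and <>ψ holds iff ψ holds at some accessible world.
At s4: q | <>[]p is true, so ~(q | <>[]p) is false.
  At s4: q is true, <>[]p is false, so q | <>[]p is true.
    At s4: <>[]p requires []p at some successor in {s4, s5}.
      At s4: []p is false.
      At s5: []p is false.
    So <>[]p is false at s4.

No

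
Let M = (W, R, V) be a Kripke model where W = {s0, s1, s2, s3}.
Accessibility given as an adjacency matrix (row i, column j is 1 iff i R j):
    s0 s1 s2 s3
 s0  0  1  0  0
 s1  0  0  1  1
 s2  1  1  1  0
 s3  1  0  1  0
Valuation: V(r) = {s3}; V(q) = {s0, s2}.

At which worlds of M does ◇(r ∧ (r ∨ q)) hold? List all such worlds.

Let φ = ◇(r ∧ (r ∨ q)). Evaluate φ at each world:
  s0 (successors {s1}): φ is false.
  s1 (successors {s2, s3}): φ is true.
  s2 (successors {s0, s1, s2}): φ is false.
  s3 (successors {s0, s2}): φ is false.
For instance, at s3:
  At s3: ◇(r ∧ (r ∨ q)) requires r ∧ (r ∨ q) at some successor in {s0, s2}.
    At s0: r ∧ (r ∨ q) is false.
    At s2: r ∧ (r ∨ q) is false.
  So ◇(r ∧ (r ∨ q)) is false at s3.
Satisfying worlds: {s1}

s1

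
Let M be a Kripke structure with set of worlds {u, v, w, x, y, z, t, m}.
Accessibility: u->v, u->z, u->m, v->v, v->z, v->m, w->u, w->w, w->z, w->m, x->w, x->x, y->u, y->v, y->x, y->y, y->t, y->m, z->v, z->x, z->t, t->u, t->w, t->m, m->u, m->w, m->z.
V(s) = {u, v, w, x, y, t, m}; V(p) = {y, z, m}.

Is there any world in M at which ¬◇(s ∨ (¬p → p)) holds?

Let φ = ¬◇(s ∨ (¬p → p)). Evaluate φ at each world:
  u (successors {v, z, m}): φ is false.
  v (successors {v, z, m}): φ is false.
  w (successors {u, w, z, m}): φ is false.
  x (successors {w, x}): φ is false.
  y (successors {u, v, x, y, t, m}): φ is false.
  z (successors {v, x, t}): φ is false.
  t (successors {u, w, m}): φ is false.
  m (successors {u, w, z}): φ is false.
For instance, at z:
  At z: ◇(s ∨ (¬p → p)) is true, so ¬◇(s ∨ (¬p → p)) is false.
    At z: ◇(s ∨ (¬p → p)) requires s ∨ (¬p → p) at some successor in {v, x, t}.
      s ∨ (¬p → p) holds at v, so ◇(s ∨ (¬p → p)) is true at z.

No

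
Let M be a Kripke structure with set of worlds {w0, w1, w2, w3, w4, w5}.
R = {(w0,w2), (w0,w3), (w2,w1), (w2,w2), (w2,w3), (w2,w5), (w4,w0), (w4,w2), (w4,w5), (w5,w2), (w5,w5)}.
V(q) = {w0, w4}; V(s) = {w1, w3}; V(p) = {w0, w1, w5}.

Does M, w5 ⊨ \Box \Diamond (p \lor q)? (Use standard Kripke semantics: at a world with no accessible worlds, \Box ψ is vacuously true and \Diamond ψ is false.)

Recall that \Box ψ holds at a world iff ψ holds at every accessible world, and \Diamond ψ holds iff ψ holds at some accessible world.
At w5: \Box \Diamond (p \lor q) requires \Diamond (p \lor q) at every successor {w2, w5}.
    At w2: \Diamond (p \lor q) requires p \lor q at some successor in {w1, w2, w3, w5}.
      p \lor q holds at w1, so \Diamond (p \lor q) is true at w2.
    At w5: \Diamond (p \lor q) requires p \lor q at some successor in {w2, w5}.
      p \lor q holds at w5, so \Diamond (p \lor q) is true at w5.
So \Box \Diamond (p \lor q) is true at w5.

Yes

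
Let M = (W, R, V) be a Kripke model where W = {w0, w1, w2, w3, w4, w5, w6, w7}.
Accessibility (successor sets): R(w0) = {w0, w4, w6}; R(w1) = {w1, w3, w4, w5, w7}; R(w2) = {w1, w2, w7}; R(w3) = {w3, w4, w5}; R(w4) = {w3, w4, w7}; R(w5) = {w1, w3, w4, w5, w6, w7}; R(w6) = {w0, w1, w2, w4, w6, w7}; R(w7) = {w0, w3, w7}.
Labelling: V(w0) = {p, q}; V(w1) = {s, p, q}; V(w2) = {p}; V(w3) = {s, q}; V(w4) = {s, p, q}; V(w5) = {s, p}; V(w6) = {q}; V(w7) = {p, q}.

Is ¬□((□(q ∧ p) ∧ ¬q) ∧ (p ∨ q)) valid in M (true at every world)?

Yes

Let φ = ¬□((□(q ∧ p) ∧ ¬q) ∧ (p ∨ q)). Evaluate φ at each world:
  w0 (successors {w0, w4, w6}): φ is true.
  w1 (successors {w1, w3, w4, w5, w7}): φ is true.
  w2 (successors {w1, w2, w7}): φ is true.
  w3 (successors {w3, w4, w5}): φ is true.
  w4 (successors {w3, w4, w7}): φ is true.
  w5 (successors {w1, w3, w4, w5, w6, w7}): φ is true.
  w6 (successors {w0, w1, w2, w4, w6, w7}): φ is true.
  w7 (successors {w0, w3, w7}): φ is true.
For instance, at w6:
  At w6: □((□(q ∧ p) ∧ ¬q) ∧ (p ∨ q)) is false, so ¬□((□(q ∧ p) ∧ ¬q) ∧ (p ∨ q)) is true.
    At w6: □((□(q ∧ p) ∧ ¬q) ∧ (p ∨ q)) requires (□(q ∧ p) ∧ ¬q) ∧ (p ∨ q) at every successor {w0, w1, w2, w4, w6, w7}.
      (□(q ∧ p) ∧ ¬q) ∧ (p ∨ q) fails at w0, so □((□(q ∧ p) ∧ ¬q) ∧ (p ∨ q)) is false at w6.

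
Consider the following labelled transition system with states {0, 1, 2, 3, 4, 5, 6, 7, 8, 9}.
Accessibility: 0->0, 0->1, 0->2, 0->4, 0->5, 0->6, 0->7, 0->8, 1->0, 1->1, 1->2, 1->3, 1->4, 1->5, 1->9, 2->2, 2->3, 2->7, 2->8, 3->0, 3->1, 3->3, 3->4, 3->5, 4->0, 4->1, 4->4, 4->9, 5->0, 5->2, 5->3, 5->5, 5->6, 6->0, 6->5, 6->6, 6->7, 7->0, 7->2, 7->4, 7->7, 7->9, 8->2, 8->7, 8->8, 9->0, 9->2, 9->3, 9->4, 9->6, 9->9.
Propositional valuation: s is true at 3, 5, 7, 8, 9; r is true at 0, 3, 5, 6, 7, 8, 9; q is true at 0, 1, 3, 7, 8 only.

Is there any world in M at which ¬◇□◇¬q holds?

No

Let φ = ¬◇□◇¬q. Evaluate φ at each world:
  0 (successors {0, 1, 2, 4, 5, 6, 7, 8}): φ is false.
  1 (successors {0, 1, 2, 3, 4, 5, 9}): φ is false.
  2 (successors {2, 3, 7, 8}): φ is false.
  3 (successors {0, 1, 3, 4, 5}): φ is false.
  4 (successors {0, 1, 4, 9}): φ is false.
  5 (successors {0, 2, 3, 5, 6}): φ is false.
  6 (successors {0, 5, 6, 7}): φ is false.
  7 (successors {0, 2, 4, 7, 9}): φ is false.
  8 (successors {2, 7, 8}): φ is false.
  9 (successors {0, 2, 3, 4, 6, 9}): φ is false.
For instance, at 8:
  At 8: ◇□◇¬q is true, so ¬◇□◇¬q is false.
    At 8: ◇□◇¬q requires □◇¬q at some successor in {2, 7, 8}.
      □◇¬q holds at 2, so ◇□◇¬q is true at 8.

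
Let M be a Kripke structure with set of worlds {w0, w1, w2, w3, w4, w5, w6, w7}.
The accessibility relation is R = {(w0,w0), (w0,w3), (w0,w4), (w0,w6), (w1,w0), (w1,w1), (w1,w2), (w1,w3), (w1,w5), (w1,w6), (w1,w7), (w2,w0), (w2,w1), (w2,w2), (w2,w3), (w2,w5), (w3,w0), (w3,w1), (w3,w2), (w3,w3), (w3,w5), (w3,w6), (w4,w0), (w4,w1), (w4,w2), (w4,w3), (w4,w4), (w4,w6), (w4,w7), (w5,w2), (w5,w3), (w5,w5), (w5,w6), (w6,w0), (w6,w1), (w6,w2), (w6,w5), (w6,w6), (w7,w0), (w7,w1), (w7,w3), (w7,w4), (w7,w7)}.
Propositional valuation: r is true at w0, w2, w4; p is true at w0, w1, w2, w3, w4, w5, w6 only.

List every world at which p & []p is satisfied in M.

w0, w2, w3, w5, w6

Recall that []ψ holds at a world iff ψ holds at every accessible world, and <>ψ holds iff ψ holds at some accessible world.
Let φ = p & []p. Evaluate φ at each world:
  w0 (successors {w0, w3, w4, w6}): φ is true.
  w1 (successors {w0, w1, w2, w3, w5, w6, w7}): φ is false.
  w2 (successors {w0, w1, w2, w3, w5}): φ is true.
  w3 (successors {w0, w1, w2, w3, w5, w6}): φ is true.
  w4 (successors {w0, w1, w2, w3, w4, w6, w7}): φ is false.
  w5 (successors {w2, w3, w5, w6}): φ is true.
  w6 (successors {w0, w1, w2, w5, w6}): φ is true.
  w7 (successors {w0, w1, w3, w4, w7}): φ is false.
For instance, at w1:
  At w1: p is true, []p is false, so p & []p is false.
    At w1: []p requires p at every successor {w0, w1, w2, w3, w5, w6, w7}.
      p fails at w7, so []p is false at w1.
Satisfying worlds: {w0, w2, w3, w5, w6}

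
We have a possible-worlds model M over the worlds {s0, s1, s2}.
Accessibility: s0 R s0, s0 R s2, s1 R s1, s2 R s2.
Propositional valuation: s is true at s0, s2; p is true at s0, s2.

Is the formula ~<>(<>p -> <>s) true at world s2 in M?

At s2: <>(<>p -> <>s) is true, so ~<>(<>p -> <>s) is false.
  At s2: <>(<>p -> <>s) requires <>p -> <>s at some successor in {s2}.
    <>p -> <>s holds at s2, so <>(<>p -> <>s) is true at s2.
      At s2: <>p is true, <>s is true, so <>p -> <>s is true.

No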